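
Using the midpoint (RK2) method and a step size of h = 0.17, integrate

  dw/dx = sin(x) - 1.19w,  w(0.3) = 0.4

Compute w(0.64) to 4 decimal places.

Midpoint: k1 = f(x_n, w_n); k2 = f(x_n + h/2, w_n + (h/2)·k1); w_{n+1} = w_n + h·k2.
x=0.300000, w=0.400000:
  k1 = f(0.300000, 0.400000) = -0.180480
  k2 = f(0.385000, 0.384659) = -0.082185
  w ← 0.400000 + 0.17·(-0.082185) = 0.386028
x=0.470000, w=0.386028:
  k1 = f(0.470000, 0.386028) = -0.006488
  k2 = f(0.555000, 0.385477) = 0.068226
  w ← 0.386028 + 0.17·0.068226 = 0.397627
w(0.64) ≈ 0.3976

0.3976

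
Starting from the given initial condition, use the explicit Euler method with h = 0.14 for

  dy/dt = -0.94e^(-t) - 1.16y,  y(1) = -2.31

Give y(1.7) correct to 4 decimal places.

Euler: y_{n+1} = y_n + h·f(t_n, y_n).
t=1.000000, y=-2.310000: f=2.333793 → y ← -2.310000 + 0.14·2.333793 = -1.983269
t=1.140000, y=-1.983269: f=1.999962 → y ← -1.983269 + 0.14·1.999962 = -1.703274
t=1.280000, y=-1.703274: f=1.714443 → y ← -1.703274 + 0.14·1.714443 = -1.463252
t=1.420000, y=-1.463252: f=1.470161 → y ← -1.463252 + 0.14·1.470161 = -1.257430
t=1.560000, y=-1.257430: f=1.261090 → y ← -1.257430 + 0.14·1.261090 = -1.080877
y(1.7) ≈ -1.0809

-1.0809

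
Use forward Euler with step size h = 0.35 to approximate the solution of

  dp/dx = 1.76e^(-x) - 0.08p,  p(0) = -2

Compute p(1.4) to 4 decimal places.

Euler: p_{n+1} = p_n + h·f(x_n, p_n).
x=0.000000, p=-2.000000: f=1.920000 → p ← -2.000000 + 0.35·1.920000 = -1.328000
x=0.350000, p=-1.328000: f=1.346491 → p ← -1.328000 + 0.35·1.346491 = -0.856728
x=0.700000, p=-0.856728: f=0.942528 → p ← -0.856728 + 0.35·0.942528 = -0.526843
x=1.050000, p=-0.526843: f=0.658038 → p ← -0.526843 + 0.35·0.658038 = -0.296530
p(1.4) ≈ -0.2965

-0.2965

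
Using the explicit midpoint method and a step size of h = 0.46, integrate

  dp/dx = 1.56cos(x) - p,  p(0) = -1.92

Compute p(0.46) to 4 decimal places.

-0.7063

Midpoint: k1 = f(x_n, p_n); k2 = f(x_n + h/2, p_n + (h/2)·k1); p_{n+1} = p_n + h·k2.
x=0.000000, p=-1.920000:
  k1 = f(0.000000, -1.920000) = 3.480000
  k2 = f(0.230000, -1.119600) = 2.638520
  p ← -1.920000 + 0.46·2.638520 = -0.706281
p(0.46) ≈ -0.7063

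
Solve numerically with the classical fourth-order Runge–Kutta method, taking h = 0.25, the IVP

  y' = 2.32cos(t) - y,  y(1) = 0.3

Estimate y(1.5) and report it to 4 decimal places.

0.4489

RK4: k1 = f(t_n, y_n); k2 = f(t_n + h/2, y_n + (h/2)·k1); k3 = f(t_n + h/2, y_n + (h/2)·k2); k4 = f(t_n + h, y_n + h·k3); y_{n+1} = y_n + (h/6)·(k1 + 2k2 + 2k3 + k4).
t=1.000000, y=0.300000:
  k1 = f(1.000000, 0.300000) = 0.953501
  k2 = f(1.125000, 0.419188) = 0.581142
  k3 = f(1.125000, 0.372643) = 0.627687
  k4 = f(1.250000, 0.456922) = 0.274626
  y ← 0.300000 + (0.25/6)·(k1 + 2k2 + 2k3 + k4) = 0.451908
t=1.250000, y=0.451908:
  k1 = f(1.250000, 0.451908) = 0.279640
  k2 = f(1.375000, 0.486863) = -0.035512
  k3 = f(1.375000, 0.447469) = 0.003882
  k4 = f(1.500000, 0.452878) = -0.288768
  y ← 0.451908 + (0.25/6)·(k1 + 2k2 + 2k3 + k4) = 0.448892
y(1.5) ≈ 0.4489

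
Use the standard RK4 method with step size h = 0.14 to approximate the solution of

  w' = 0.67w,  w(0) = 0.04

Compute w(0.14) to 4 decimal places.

0.0439

RK4: k1 = f(x_n, w_n); k2 = f(x_n + h/2, w_n + (h/2)·k1); k3 = f(x_n + h/2, w_n + (h/2)·k2); k4 = f(x_n + h, w_n + h·k3); w_{n+1} = w_n + (h/6)·(k1 + 2k2 + 2k3 + k4).
x=0.000000, w=0.040000:
  k1 = f(0.000000, 0.040000) = 0.026800
  k2 = f(0.070000, 0.041876) = 0.028057
  k3 = f(0.070000, 0.041964) = 0.028116
  k4 = f(0.140000, 0.043936) = 0.029437
  w ← 0.040000 + (0.14/6)·(k1 + 2k2 + 2k3 + k4) = 0.043934
w(0.14) ≈ 0.0439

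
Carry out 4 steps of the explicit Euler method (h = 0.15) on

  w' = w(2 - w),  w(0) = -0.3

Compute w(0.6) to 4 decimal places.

Euler: w_{n+1} = w_n + h·f(x_n, w_n).
x=0.000000, w=-0.300000: f=-0.690000 → w ← -0.300000 + 0.15·(-0.690000) = -0.403500
x=0.150000, w=-0.403500: f=-0.969812 → w ← -0.403500 + 0.15·(-0.969812) = -0.548972
x=0.300000, w=-0.548972: f=-1.399314 → w ← -0.548972 + 0.15·(-1.399314) = -0.758869
x=0.450000, w=-0.758869: f=-2.093620 → w ← -0.758869 + 0.15·(-2.093620) = -1.072912
w(0.6) ≈ -1.0729

-1.0729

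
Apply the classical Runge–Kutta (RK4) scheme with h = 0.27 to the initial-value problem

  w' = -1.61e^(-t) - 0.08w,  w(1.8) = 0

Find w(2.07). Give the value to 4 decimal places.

RK4: k1 = f(t_n, w_n); k2 = f(t_n + h/2, w_n + (h/2)·k1); k3 = f(t_n + h/2, w_n + (h/2)·k2); k4 = f(t_n + h, w_n + h·k3); w_{n+1} = w_n + (h/6)·(k1 + 2k2 + 2k3 + k4).
t=1.800000, w=0.000000:
  k1 = f(1.800000, 0.000000) = -0.266131
  k2 = f(1.935000, -0.035928) = -0.229649
  k3 = f(1.935000, -0.031003) = -0.230043
  k4 = f(2.070000, -0.062112) = -0.198190
  w ← 0.000000 + (0.27/6)·(k1 + 2k2 + 2k3 + k4) = -0.062267
w(2.07) ≈ -0.0623

-0.0623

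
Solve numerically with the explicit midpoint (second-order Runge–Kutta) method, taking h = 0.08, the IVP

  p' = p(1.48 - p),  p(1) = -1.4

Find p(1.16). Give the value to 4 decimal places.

-2.3419

Midpoint: k1 = f(s_n, p_n); k2 = f(s_n + h/2, p_n + (h/2)·k1); p_{n+1} = p_n + h·k2.
s=1.000000, p=-1.400000:
  k1 = f(1.000000, -1.400000) = -4.032000
  k2 = f(1.040000, -1.561280) = -4.748290
  p ← -1.400000 + 0.08·(-4.748290) = -1.779863
s=1.080000, p=-1.779863:
  k1 = f(1.080000, -1.779863) = -5.802110
  k2 = f(1.120000, -2.011948) = -7.025616
  p ← -1.779863 + 0.08·(-7.025616) = -2.341912
p(1.16) ≈ -2.3419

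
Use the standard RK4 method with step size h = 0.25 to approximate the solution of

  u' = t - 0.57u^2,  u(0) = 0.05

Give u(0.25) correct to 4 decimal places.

RK4: k1 = f(t_n, u_n); k2 = f(t_n + h/2, u_n + (h/2)·k1); k3 = f(t_n + h/2, u_n + (h/2)·k2); k4 = f(t_n + h, u_n + h·k3); u_{n+1} = u_n + (h/6)·(k1 + 2k2 + 2k3 + k4).
t=0.000000, u=0.050000:
  k1 = f(0.000000, 0.050000) = -0.001425
  k2 = f(0.125000, 0.049822) = 0.123585
  k3 = f(0.125000, 0.065448) = 0.122558
  k4 = f(0.250000, 0.080640) = 0.246293
  u ← 0.050000 + (0.25/6)·(k1 + 2k2 + 2k3 + k4) = 0.080715
u(0.25) ≈ 0.0807

0.0807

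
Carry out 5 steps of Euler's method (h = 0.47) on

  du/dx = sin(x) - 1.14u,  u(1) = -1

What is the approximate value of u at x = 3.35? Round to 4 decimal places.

Euler: u_{n+1} = u_n + h·f(x_n, u_n).
x=1.000000, u=-1.000000: f=1.981471 → u ← -1.000000 + 0.47·1.981471 = -0.068709
x=1.470000, u=-0.068709: f=1.073252 → u ← -0.068709 + 0.47·1.073252 = 0.435720
x=1.940000, u=0.435720: f=0.435894 → u ← 0.435720 + 0.47·0.435894 = 0.640590
x=2.410000, u=0.640590: f=-0.062217 → u ← 0.640590 + 0.47·(-0.062217) = 0.611348
x=2.880000, u=0.611348: f=-0.438318 → u ← 0.611348 + 0.47·(-0.438318) = 0.405339
u(3.35) ≈ 0.4053

0.4053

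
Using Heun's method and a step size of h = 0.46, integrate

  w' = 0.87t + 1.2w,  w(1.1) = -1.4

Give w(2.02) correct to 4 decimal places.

Heun: k1 = f(t_n, w_n); k2 = f(t_n + h, w_n + h·k1); w_{n+1} = w_n + (h/2)·(k1 + k2).
t=1.100000, w=-1.400000:
  k1 = f(1.100000, -1.400000) = -0.723000
  k2 = f(1.560000, -1.732580) = -0.721896
  w ← -1.400000 + (0.46/2)·(-0.723000 + (-0.721896)) = -1.732326
t=1.560000, w=-1.732326:
  k1 = f(1.560000, -1.732326) = -0.721591
  k2 = f(2.020000, -2.064258) = -0.719710
  w ← -1.732326 + (0.46/2)·(-0.721591 + (-0.719710)) = -2.063825
w(2.02) ≈ -2.0638

-2.0638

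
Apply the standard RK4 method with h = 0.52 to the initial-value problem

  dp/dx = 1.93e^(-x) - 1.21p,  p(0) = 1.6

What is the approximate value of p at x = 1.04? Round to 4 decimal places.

RK4: k1 = f(x_n, p_n); k2 = f(x_n + h/2, p_n + (h/2)·k1); k3 = f(x_n + h/2, p_n + (h/2)·k2); k4 = f(x_n + h, p_n + h·k3); p_{n+1} = p_n + (h/6)·(k1 + 2k2 + 2k3 + k4).
x=0.000000, p=1.600000:
  k1 = f(0.000000, 1.600000) = -0.006000
  k2 = f(0.260000, 1.598440) = -0.445983
  k3 = f(0.260000, 1.484044) = -0.307564
  k4 = f(0.520000, 1.440067) = -0.595056
  p ← 1.600000 + (0.52/6)·(k1 + 2k2 + 2k3 + k4) = 1.417294
x=0.520000, p=1.417294:
  k1 = f(0.520000, 1.417294) = -0.567501
  k2 = f(0.780000, 1.269743) = -0.651666
  k3 = f(0.780000, 1.247860) = -0.625188
  k4 = f(1.040000, 1.092196) = -0.639390
  p ← 1.417294 + (0.52/6)·(k1 + 2k2 + 2k3 + k4) = 1.091375
p(1.04) ≈ 1.0914

1.0914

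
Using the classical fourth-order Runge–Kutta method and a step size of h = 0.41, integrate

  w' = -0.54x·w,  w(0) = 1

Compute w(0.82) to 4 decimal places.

0.8340

RK4: k1 = f(x_n, w_n); k2 = f(x_n + h/2, w_n + (h/2)·k1); k3 = f(x_n + h/2, w_n + (h/2)·k2); k4 = f(x_n + h, w_n + h·k3); w_{n+1} = w_n + (h/6)·(k1 + 2k2 + 2k3 + k4).
x=0.000000, w=1.000000:
  k1 = f(0.000000, 1.000000) = 0.000000
  k2 = f(0.205000, 1.000000) = -0.110700
  k3 = f(0.205000, 0.977306) = -0.108188
  k4 = f(0.410000, 0.955643) = -0.211579
  w ← 1.000000 + (0.41/6)·(k1 + 2k2 + 2k3 + k4) = 0.955627
x=0.410000, w=0.955627:
  k1 = f(0.410000, 0.955627) = -0.211576
  k2 = f(0.615000, 0.912254) = -0.302960
  k3 = f(0.615000, 0.893521) = -0.296738
  k4 = f(0.820000, 0.833965) = -0.369280
  w ← 0.955627 + (0.41/6)·(k1 + 2k2 + 2k3 + k4) = 0.833977
w(0.82) ≈ 0.8340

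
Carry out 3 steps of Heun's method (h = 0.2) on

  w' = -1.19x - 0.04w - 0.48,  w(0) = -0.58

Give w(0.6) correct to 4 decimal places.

-1.0635

Heun: k1 = f(x_n, w_n); k2 = f(x_n + h, w_n + h·k1); w_{n+1} = w_n + (h/2)·(k1 + k2).
x=0.000000, w=-0.580000:
  k1 = f(0.000000, -0.580000) = -0.456800
  k2 = f(0.200000, -0.671360) = -0.691146
  w ← -0.580000 + (0.2/2)·(-0.456800 + (-0.691146)) = -0.694795
x=0.200000, w=-0.694795:
  k1 = f(0.200000, -0.694795) = -0.690208
  k2 = f(0.400000, -0.832836) = -0.922687
  w ← -0.694795 + (0.2/2)·(-0.690208 + (-0.922687)) = -0.856084
x=0.400000, w=-0.856084:
  k1 = f(0.400000, -0.856084) = -0.921757
  k2 = f(0.600000, -1.040435) = -1.152383
  w ← -0.856084 + (0.2/2)·(-0.921757 + (-1.152383)) = -1.063498
w(0.6) ≈ -1.0635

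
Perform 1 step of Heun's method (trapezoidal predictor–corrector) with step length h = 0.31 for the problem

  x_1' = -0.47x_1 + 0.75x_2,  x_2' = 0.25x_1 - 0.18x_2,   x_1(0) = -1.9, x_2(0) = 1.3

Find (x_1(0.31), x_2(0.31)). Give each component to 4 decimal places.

-1.3887, 1.1088

Heun on (x_1,x_2): k1 = f(t_n, state_n); k2 = f(t_n + h, state_n + h·k1); state_{n+1} = state_n + (h/2)·(k1 + k2).
0.000000: (-1.900000, 1.300000)
  k1 = (1.868000, -0.709000)
  predictor → (-1.320920, 1.080210)
  k2 = (1.430990, -0.524668)
  → (-1.388657, 1.108781)
(x_1(0.31), x_2(0.31)) ≈ (-1.3887, 1.1088)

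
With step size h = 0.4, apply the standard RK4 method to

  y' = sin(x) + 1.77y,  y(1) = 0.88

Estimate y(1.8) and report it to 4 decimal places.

5.2775

RK4: k1 = f(x_n, y_n); k2 = f(x_n + h/2, y_n + (h/2)·k1); k3 = f(x_n + h/2, y_n + (h/2)·k2); k4 = f(x_n + h, y_n + h·k3); y_{n+1} = y_n + (h/6)·(k1 + 2k2 + 2k3 + k4).
x=1.000000, y=0.880000:
  k1 = f(1.000000, 0.880000) = 2.399071
  k2 = f(1.200000, 1.359814) = 3.338910
  k3 = f(1.200000, 1.547782) = 3.671613
  k4 = f(1.400000, 2.348645) = 5.142552
  y ← 0.880000 + (0.4/6)·(k1 + 2k2 + 2k3 + k4) = 2.317511
x=1.400000, y=2.317511:
  k1 = f(1.400000, 2.317511) = 5.087445
  k2 = f(1.600000, 3.335000) = 6.902524
  k3 = f(1.600000, 3.698016) = 7.545062
  k4 = f(1.800000, 5.335536) = 10.417747
  y ← 2.317511 + (0.4/6)·(k1 + 2k2 + 2k3 + k4) = 5.277536
y(1.8) ≈ 5.2775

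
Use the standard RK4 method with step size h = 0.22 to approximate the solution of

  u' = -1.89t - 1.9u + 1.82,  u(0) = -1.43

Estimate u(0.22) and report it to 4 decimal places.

-0.6545

RK4: k1 = f(t_n, u_n); k2 = f(t_n + h/2, u_n + (h/2)·k1); k3 = f(t_n + h/2, u_n + (h/2)·k2); k4 = f(t_n + h, u_n + h·k3); u_{n+1} = u_n + (h/6)·(k1 + 2k2 + 2k3 + k4).
t=0.000000, u=-1.430000:
  k1 = f(0.000000, -1.430000) = 4.537000
  k2 = f(0.110000, -0.930930) = 3.380867
  k3 = f(0.110000, -1.058105) = 3.622499
  k4 = f(0.220000, -0.633050) = 2.606996
  u ← -1.430000 + (0.22/6)·(k1 + 2k2 + 2k3 + k4) = -0.654473
u(0.22) ≈ -0.6545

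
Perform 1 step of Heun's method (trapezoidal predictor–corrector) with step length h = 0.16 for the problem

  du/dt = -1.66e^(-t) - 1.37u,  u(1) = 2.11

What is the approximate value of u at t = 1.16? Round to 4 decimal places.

1.6184

Heun: k1 = f(t_n, u_n); k2 = f(t_n + h, u_n + h·k1); u_{n+1} = u_n + (h/2)·(k1 + k2).
t=1.000000, u=2.110000:
  k1 = f(1.000000, 2.110000) = -3.501380
  k2 = f(1.160000, 1.549779) = -2.643585
  u ← 2.110000 + (0.16/2)·(-3.501380 + (-2.643585)) = 1.618403
u(1.16) ≈ 1.6184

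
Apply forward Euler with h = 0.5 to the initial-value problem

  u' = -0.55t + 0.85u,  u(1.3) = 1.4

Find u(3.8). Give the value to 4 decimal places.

Euler: u_{n+1} = u_n + h·f(t_n, u_n).
t=1.300000, u=1.400000: f=0.475000 → u ← 1.400000 + 0.5·0.475000 = 1.637500
t=1.800000, u=1.637500: f=0.401875 → u ← 1.637500 + 0.5·0.401875 = 1.838437
t=2.300000, u=1.838437: f=0.297672 → u ← 1.838437 + 0.5·0.297672 = 1.987273
t=2.800000, u=1.987273: f=0.149182 → u ← 1.987273 + 0.5·0.149182 = 2.061865
t=3.300000, u=2.061865: f=-0.062415 → u ← 2.061865 + 0.5·(-0.062415) = 2.030657
u(3.8) ≈ 2.0307

2.0307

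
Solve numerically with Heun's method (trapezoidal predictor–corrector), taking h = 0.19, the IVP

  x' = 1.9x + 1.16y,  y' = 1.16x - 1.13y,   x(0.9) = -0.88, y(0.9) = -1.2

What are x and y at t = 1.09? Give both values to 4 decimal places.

Heun on (x,y): k1 = f(t_n, state_n); k2 = f(t_n + h, state_n + h·k1); state_{n+1} = state_n + (h/2)·(k1 + k2).
0.900000: (-0.880000, -1.200000)
  k1 = (-3.064000, 0.335200)
  predictor → (-1.462160, -1.136312)
  k2 = (-4.096226, -0.412073)
  → (-1.560221, -1.207303)
(x(1.09), y(1.09)) ≈ (-1.5602, -1.2073)

-1.5602, -1.2073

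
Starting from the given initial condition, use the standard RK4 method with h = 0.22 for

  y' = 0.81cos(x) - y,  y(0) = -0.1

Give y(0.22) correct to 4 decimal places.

RK4: k1 = f(x_n, y_n); k2 = f(x_n + h/2, y_n + (h/2)·k1); k3 = f(x_n + h/2, y_n + (h/2)·k2); k4 = f(x_n + h, y_n + h·k3); y_{n+1} = y_n + (h/6)·(k1 + 2k2 + 2k3 + k4).
x=0.000000, y=-0.100000:
  k1 = f(0.000000, -0.100000) = 0.910000
  k2 = f(0.110000, 0.000100) = 0.805004
  k3 = f(0.110000, -0.011450) = 0.816554
  k4 = f(0.220000, 0.079642) = 0.710835
  y ← -0.100000 + (0.22/6)·(k1 + 2k2 + 2k3 + k4) = 0.078345
y(0.22) ≈ 0.0783

0.0783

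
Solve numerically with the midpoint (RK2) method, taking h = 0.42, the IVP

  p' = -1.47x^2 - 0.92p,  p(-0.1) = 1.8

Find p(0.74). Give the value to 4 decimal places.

Midpoint: k1 = f(x_n, p_n); k2 = f(x_n + h/2, p_n + (h/2)·k1); p_{n+1} = p_n + h·k2.
x=-0.100000, p=1.800000:
  k1 = f(-0.100000, 1.800000) = -1.670700
  k2 = f(0.110000, 1.449153) = -1.351008
  p ← 1.800000 + 0.42·(-1.351008) = 1.232577
x=0.320000, p=1.232577:
  k1 = f(0.320000, 1.232577) = -1.284499
  k2 = f(0.530000, 0.962832) = -1.298728
  p ← 1.232577 + 0.42·(-1.298728) = 0.687111
p(0.74) ≈ 0.6871

0.6871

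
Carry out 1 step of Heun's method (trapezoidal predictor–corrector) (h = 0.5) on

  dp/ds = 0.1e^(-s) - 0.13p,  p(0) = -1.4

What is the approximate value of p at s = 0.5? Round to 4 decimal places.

Heun: k1 = f(s_n, p_n); k2 = f(s_n + h, p_n + h·k1); p_{n+1} = p_n + (h/2)·(k1 + k2).
s=0.000000, p=-1.400000:
  k1 = f(0.000000, -1.400000) = 0.282000
  k2 = f(0.500000, -1.259000) = 0.224323
  p ← -1.400000 + (0.5/2)·(0.282000 + 0.224323) = -1.273419
p(0.5) ≈ -1.2734

-1.2734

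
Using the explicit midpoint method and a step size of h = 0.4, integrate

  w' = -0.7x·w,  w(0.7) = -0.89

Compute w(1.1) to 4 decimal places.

Midpoint: k1 = f(x_n, w_n); k2 = f(x_n + h/2, w_n + (h/2)·k1); w_{n+1} = w_n + h·k2.
x=0.700000, w=-0.890000:
  k1 = f(0.700000, -0.890000) = 0.436100
  k2 = f(0.900000, -0.802780) = 0.505751
  w ← -0.890000 + 0.4·0.505751 = -0.687699
w(1.1) ≈ -0.6877

-0.6877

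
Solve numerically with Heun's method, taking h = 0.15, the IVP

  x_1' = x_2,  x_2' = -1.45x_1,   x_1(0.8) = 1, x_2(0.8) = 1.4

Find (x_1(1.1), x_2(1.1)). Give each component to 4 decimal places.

1.3482, 0.8811

Heun on (x_1,x_2): k1 = f(s_n, state_n); k2 = f(s_n + h, state_n + h·k1); state_{n+1} = state_n + (h/2)·(k1 + k2).
0.800000: (1.000000, 1.400000)
  k1 = (1.400000, -1.450000)
  predictor → (1.210000, 1.182500)
  k2 = (1.182500, -1.754500)
  → (1.193688, 1.159663)
0.950000: (1.193688, 1.159663)
  k1 = (1.159663, -1.730847)
  predictor → (1.367637, 0.900035)
  k2 = (0.900035, -1.983073)
  → (1.348165, 0.881118)
(x_1(1.1), x_2(1.1)) ≈ (1.3482, 0.8811)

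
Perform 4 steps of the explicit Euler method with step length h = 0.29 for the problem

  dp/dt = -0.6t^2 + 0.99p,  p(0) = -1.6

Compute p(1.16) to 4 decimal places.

-4.6223

Euler: p_{n+1} = p_n + h·f(t_n, p_n).
t=0.000000, p=-1.600000: f=-1.584000 → p ← -1.600000 + 0.29·(-1.584000) = -2.059360
t=0.290000, p=-2.059360: f=-2.089226 → p ← -2.059360 + 0.29·(-2.089226) = -2.665236
t=0.580000, p=-2.665236: f=-2.840423 → p ← -2.665236 + 0.29·(-2.840423) = -3.488958
t=0.870000, p=-3.488958: f=-3.908209 → p ← -3.488958 + 0.29·(-3.908209) = -4.622339
p(1.16) ≈ -4.6223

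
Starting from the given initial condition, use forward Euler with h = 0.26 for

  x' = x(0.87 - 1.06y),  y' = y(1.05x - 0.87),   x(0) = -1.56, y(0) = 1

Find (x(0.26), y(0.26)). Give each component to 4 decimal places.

-1.4829, 0.3479

Euler on (x,y): x_{n+1} = x_n + h·x', y_{n+1} = y_n + h·y'.
0.000000: (-1.560000, 1.000000); f=(0.296400, -2.508000) → (-1.482936, 0.347920)
(x(0.26), y(0.26)) ≈ (-1.4829, 0.3479)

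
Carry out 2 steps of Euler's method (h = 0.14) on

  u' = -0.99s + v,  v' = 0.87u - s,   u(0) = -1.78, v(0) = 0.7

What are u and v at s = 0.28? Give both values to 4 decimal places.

-1.6338, 0.2587

Euler on (u,v): u_{n+1} = u_n + h·u', v_{n+1} = v_n + h·v'.
0.000000: (-1.780000, 0.700000); f=(0.700000, -1.548600) → (-1.682000, 0.483196)
0.140000: (-1.682000, 0.483196); f=(0.344596, -1.603340) → (-1.633757, 0.258728)
(u(0.28), v(0.28)) ≈ (-1.6338, 0.2587)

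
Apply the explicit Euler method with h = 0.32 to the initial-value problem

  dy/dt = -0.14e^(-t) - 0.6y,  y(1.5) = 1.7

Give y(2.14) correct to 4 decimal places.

1.0945

Euler: y_{n+1} = y_n + h·f(t_n, y_n).
t=1.500000, y=1.700000: f=-1.051238 → y ← 1.700000 + 0.32·(-1.051238) = 1.363604
t=1.820000, y=1.363604: f=-0.840846 → y ← 1.363604 + 0.32·(-0.840846) = 1.094533
y(2.14) ≈ 1.0945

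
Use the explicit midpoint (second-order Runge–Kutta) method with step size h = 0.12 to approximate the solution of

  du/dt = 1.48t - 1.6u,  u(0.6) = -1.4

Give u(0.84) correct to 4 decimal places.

Midpoint: k1 = f(t_n, u_n); k2 = f(t_n + h/2, u_n + (h/2)·k1); u_{n+1} = u_n + h·k2.
t=0.600000, u=-1.400000:
  k1 = f(0.600000, -1.400000) = 3.128000
  k2 = f(0.660000, -1.212320) = 2.916512
  u ← -1.400000 + 0.12·2.916512 = -1.050019
t=0.720000, u=-1.050019:
  k1 = f(0.720000, -1.050019) = 2.745630
  k2 = f(0.780000, -0.885281) = 2.570849
  u ← -1.050019 + 0.12·2.570849 = -0.741517
u(0.84) ≈ -0.7415

-0.7415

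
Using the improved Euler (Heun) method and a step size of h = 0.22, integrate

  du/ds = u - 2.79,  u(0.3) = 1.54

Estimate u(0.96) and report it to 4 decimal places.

0.3824

Heun: k1 = f(s_n, u_n); k2 = f(s_n + h, u_n + h·k1); u_{n+1} = u_n + (h/2)·(k1 + k2).
s=0.300000, u=1.540000:
  k1 = f(0.300000, 1.540000) = -1.250000
  k2 = f(0.520000, 1.265000) = -1.525000
  u ← 1.540000 + (0.22/2)·(-1.250000 + (-1.525000)) = 1.234750
s=0.520000, u=1.234750:
  k1 = f(0.520000, 1.234750) = -1.555250
  k2 = f(0.740000, 0.892595) = -1.897405
  u ← 1.234750 + (0.22/2)·(-1.555250 + (-1.897405)) = 0.854958
s=0.740000, u=0.854958:
  k1 = f(0.740000, 0.854958) = -1.935042
  k2 = f(0.960000, 0.429249) = -2.360751
  u ← 0.854958 + (0.22/2)·(-1.935042 + (-2.360751)) = 0.382421
u(0.96) ≈ 0.3824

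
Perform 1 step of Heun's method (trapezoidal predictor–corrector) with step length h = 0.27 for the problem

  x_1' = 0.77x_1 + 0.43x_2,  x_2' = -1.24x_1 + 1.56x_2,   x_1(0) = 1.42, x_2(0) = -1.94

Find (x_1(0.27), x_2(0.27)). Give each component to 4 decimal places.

1.4222, -3.5165

Heun on (x_1,x_2): k1 = f(x_n, state_n); k2 = f(x_n + h, state_n + h·k1); state_{n+1} = state_n + (h/2)·(k1 + k2).
0.000000: (1.420000, -1.940000)
  k1 = (0.259200, -4.787200)
  predictor → (1.489984, -3.232544)
  k2 = (-0.242706, -6.890349)
  → (1.422227, -3.516469)
(x_1(0.27), x_2(0.27)) ≈ (1.4222, -3.5165)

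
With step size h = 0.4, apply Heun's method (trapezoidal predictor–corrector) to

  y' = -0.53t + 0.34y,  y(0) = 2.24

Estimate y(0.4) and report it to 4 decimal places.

Heun: k1 = f(t_n, y_n); k2 = f(t_n + h, y_n + h·k1); y_{n+1} = y_n + (h/2)·(k1 + k2).
t=0.000000, y=2.240000:
  k1 = f(0.000000, 2.240000) = 0.761600
  k2 = f(0.400000, 2.544640) = 0.653178
  y ← 2.240000 + (0.4/2)·(0.761600 + 0.653178) = 2.522956
y(0.4) ≈ 2.5230

2.5230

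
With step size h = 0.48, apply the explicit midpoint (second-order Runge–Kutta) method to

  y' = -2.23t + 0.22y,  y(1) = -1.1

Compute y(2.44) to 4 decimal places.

-7.8222

Midpoint: k1 = f(t_n, y_n); k2 = f(t_n + h/2, y_n + (h/2)·k1); y_{n+1} = y_n + h·k2.
t=1.000000, y=-1.100000:
  k1 = f(1.000000, -1.100000) = -2.472000
  k2 = f(1.240000, -1.693280) = -3.137722
  y ← -1.100000 + 0.48·(-3.137722) = -2.606106
t=1.480000, y=-2.606106:
  k1 = f(1.480000, -2.606106) = -3.873743
  k2 = f(1.720000, -3.535805) = -4.613477
  y ← -2.606106 + 0.48·(-4.613477) = -4.820575
t=1.960000, y=-4.820575:
  k1 = f(1.960000, -4.820575) = -5.431327
  k2 = f(2.200000, -6.124094) = -6.253301
  y ← -4.820575 + 0.48·(-6.253301) = -7.822160
y(2.44) ≈ -7.8222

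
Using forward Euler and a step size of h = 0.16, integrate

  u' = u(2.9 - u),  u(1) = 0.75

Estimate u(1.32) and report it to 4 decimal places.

Euler: u_{n+1} = u_n + h·f(x_n, u_n).
x=1.000000, u=0.750000: f=1.612500 → u ← 0.750000 + 0.16·1.612500 = 1.008000
x=1.160000, u=1.008000: f=1.907136 → u ← 1.008000 + 0.16·1.907136 = 1.313142
u(1.32) ≈ 1.3131

1.3131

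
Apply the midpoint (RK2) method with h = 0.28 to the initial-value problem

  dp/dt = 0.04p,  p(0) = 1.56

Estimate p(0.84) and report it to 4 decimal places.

Midpoint: k1 = f(t_n, p_n); k2 = f(t_n + h/2, p_n + (h/2)·k1); p_{n+1} = p_n + h·k2.
t=0.000000, p=1.560000:
  k1 = f(0.000000, 1.560000) = 0.062400
  k2 = f(0.140000, 1.568736) = 0.062749
  p ← 1.560000 + 0.28·0.062749 = 1.577570
t=0.280000, p=1.577570:
  k1 = f(0.280000, 1.577570) = 0.063103
  k2 = f(0.420000, 1.586404) = 0.063456
  p ← 1.577570 + 0.28·0.063456 = 1.595338
t=0.560000, p=1.595338:
  k1 = f(0.560000, 1.595338) = 0.063814
  k2 = f(0.700000, 1.604271) = 0.064171
  p ← 1.595338 + 0.28·0.064171 = 1.613305
p(0.84) ≈ 1.6133

1.6133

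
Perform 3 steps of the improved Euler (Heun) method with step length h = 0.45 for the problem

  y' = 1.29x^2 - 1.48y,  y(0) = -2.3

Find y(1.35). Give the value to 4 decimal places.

Heun: k1 = f(x_n, y_n); k2 = f(x_n + h, y_n + h·k1); y_{n+1} = y_n + (h/2)·(k1 + k2).
x=0.000000, y=-2.300000:
  k1 = f(0.000000, -2.300000) = 3.404000
  k2 = f(0.450000, -0.768200) = 1.398161
  y ← -2.300000 + (0.45/2)·(3.404000 + 1.398161) = -1.219514
x=0.450000, y=-1.219514:
  k1 = f(0.450000, -1.219514) = 2.066105
  k2 = f(0.900000, -0.289766) = 1.473754
  y ← -1.219514 + (0.45/2)·(2.066105 + 1.473754) = -0.423045
x=0.900000, y=-0.423045:
  k1 = f(0.900000, -0.423045) = 1.671007
  k2 = f(1.350000, 0.328908) = 1.864241
  y ← -0.423045 + (0.45/2)·(1.671007 + 1.864241) = 0.372386
y(1.35) ≈ 0.3724

0.3724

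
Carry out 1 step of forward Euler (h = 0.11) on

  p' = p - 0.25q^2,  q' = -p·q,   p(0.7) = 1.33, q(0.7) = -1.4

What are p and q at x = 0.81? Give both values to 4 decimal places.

1.4224, -1.1952

Euler on (p,q): p_{n+1} = p_n + h·p', q_{n+1} = q_n + h·q'.
0.700000: (1.330000, -1.400000); f=(0.840000, 1.862000) → (1.422400, -1.195180)
(p(0.81), q(0.81)) ≈ (1.4224, -1.1952)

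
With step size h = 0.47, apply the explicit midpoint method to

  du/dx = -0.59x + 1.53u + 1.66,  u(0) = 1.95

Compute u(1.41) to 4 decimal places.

Midpoint: k1 = f(x_n, u_n); k2 = f(x_n + h/2, u_n + (h/2)·k1); u_{n+1} = u_n + h·k2.
x=0.000000, u=1.950000:
  k1 = f(0.000000, 1.950000) = 4.643500
  k2 = f(0.235000, 3.041222) = 6.174420
  u ← 1.950000 + 0.47·6.174420 = 4.851978
x=0.470000, u=4.851978:
  k1 = f(0.470000, 4.851978) = 8.806226
  k2 = f(0.705000, 6.921441) = 11.833854
  u ← 4.851978 + 0.47·11.833854 = 10.413889
x=0.940000, u=10.413889:
  k1 = f(0.940000, 10.413889) = 17.038650
  k2 = f(1.175000, 14.417972) = 23.026247
  u ← 10.413889 + 0.47·23.026247 = 21.236225
u(1.41) ≈ 21.2362

21.2362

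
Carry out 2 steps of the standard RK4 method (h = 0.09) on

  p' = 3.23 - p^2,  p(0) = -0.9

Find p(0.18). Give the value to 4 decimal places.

RK4: k1 = f(s_n, p_n); k2 = f(s_n + h/2, p_n + (h/2)·k1); k3 = f(s_n + h/2, p_n + (h/2)·k2); k4 = f(s_n + h, p_n + h·k3); p_{n+1} = p_n + (h/6)·(k1 + 2k2 + 2k3 + k4).
s=0.000000, p=-0.900000:
  k1 = f(0.000000, -0.900000) = 2.420000
  k2 = f(0.045000, -0.791100) = 2.604161
  k3 = f(0.045000, -0.782813) = 2.617204
  k4 = f(0.090000, -0.664452) = 2.788504
  p ← -0.900000 + (0.09/6)·(k1 + 2k2 + 2k3 + k4) = -0.665231
s=0.090000, p=-0.665231:
  k1 = f(0.090000, -0.665231) = 2.787467
  k2 = f(0.135000, -0.539795) = 2.938621
  k3 = f(0.135000, -0.532994) = 2.945918
  k4 = f(0.180000, -0.400099) = 3.069921
  p ← -0.665231 + (0.09/6)·(k1 + 2k2 + 2k3 + k4) = -0.400835
p(0.18) ≈ -0.4008

-0.4008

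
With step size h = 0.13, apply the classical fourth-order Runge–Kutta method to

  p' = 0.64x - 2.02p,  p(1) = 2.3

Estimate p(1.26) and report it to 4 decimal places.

1.5081

RK4: k1 = f(x_n, p_n); k2 = f(x_n + h/2, p_n + (h/2)·k1); k3 = f(x_n + h/2, p_n + (h/2)·k2); k4 = f(x_n + h, p_n + h·k3); p_{n+1} = p_n + (h/6)·(k1 + 2k2 + 2k3 + k4).
x=1.000000, p=2.300000:
  k1 = f(1.000000, 2.300000) = -4.006000
  k2 = f(1.065000, 2.039610) = -3.438412
  k3 = f(1.065000, 2.076503) = -3.512936
  k4 = f(1.130000, 1.843318) = -3.000303
  p ← 2.300000 + (0.13/6)·(k1 + 2k2 + 2k3 + k4) = 1.846972
x=1.130000, p=1.846972:
  k1 = f(1.130000, 1.846972) = -3.007683
  k2 = f(1.195000, 1.651472) = -2.571174
  k3 = f(1.195000, 1.679845) = -2.628488
  k4 = f(1.260000, 1.505268) = -2.234242
  p ← 1.846972 + (0.13/6)·(k1 + 2k2 + 2k3 + k4) = 1.508078
p(1.26) ≈ 1.5081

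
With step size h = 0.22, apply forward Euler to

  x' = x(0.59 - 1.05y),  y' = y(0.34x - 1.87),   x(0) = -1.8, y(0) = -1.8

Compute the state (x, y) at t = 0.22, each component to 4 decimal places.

Euler on (x,y): x_{n+1} = x_n + h·x', y_{n+1} = y_n + h·y'.
0.000000: (-1.800000, -1.800000); f=(-4.464000, 4.467600) → (-2.782080, -0.817128)
(x(0.22), y(0.22)) ≈ (-2.7821, -0.8171)

-2.7821, -0.8171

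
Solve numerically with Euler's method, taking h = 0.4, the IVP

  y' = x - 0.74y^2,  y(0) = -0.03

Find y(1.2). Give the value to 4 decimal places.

Euler: y_{n+1} = y_n + h·f(x_n, y_n).
x=0.000000, y=-0.030000: f=-0.000666 → y ← -0.030000 + 0.4·(-0.000666) = -0.030266
x=0.400000, y=-0.030266: f=0.399322 → y ← -0.030266 + 0.4·0.399322 = 0.129462
x=0.800000, y=0.129462: f=0.787597 → y ← 0.129462 + 0.4·0.787597 = 0.444501
y(1.2) ≈ 0.4445

0.4445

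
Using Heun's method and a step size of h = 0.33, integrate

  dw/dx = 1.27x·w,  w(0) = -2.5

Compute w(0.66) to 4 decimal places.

Heun: k1 = f(x_n, w_n); k2 = f(x_n + h, w_n + h·k1); w_{n+1} = w_n + (h/2)·(k1 + k2).
x=0.000000, w=-2.500000:
  k1 = f(0.000000, -2.500000) = 0.000000
  k2 = f(0.330000, -2.500000) = -1.047750
  w ← -2.500000 + (0.33/2)·(0.000000 + (-1.047750)) = -2.672879
x=0.330000, w=-2.672879:
  k1 = f(0.330000, -2.672879) = -1.120203
  k2 = f(0.660000, -3.042546) = -2.550262
  w ← -2.672879 + (0.33/2)·(-1.120203 + (-2.550262)) = -3.278506
w(0.66) ≈ -3.2785

-3.2785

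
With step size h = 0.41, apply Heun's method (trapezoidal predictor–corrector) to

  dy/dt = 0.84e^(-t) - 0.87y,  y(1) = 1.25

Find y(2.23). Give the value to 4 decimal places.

0.5583

Heun: k1 = f(t_n, y_n); k2 = f(t_n + h, y_n + h·k1); y_{n+1} = y_n + (h/2)·(k1 + k2).
t=1.000000, y=1.250000:
  k1 = f(1.000000, 1.250000) = -0.778481
  k2 = f(1.410000, 0.930823) = -0.604735
  y ← 1.250000 + (0.41/2)·(-0.778481 + (-0.604735)) = 0.966441
t=1.410000, y=0.966441:
  k1 = f(1.410000, 0.966441) = -0.635723
  k2 = f(1.820000, 0.705794) = -0.477939
  y ← 0.966441 + (0.41/2)·(-0.635723 + (-0.477939)) = 0.738140
t=1.820000, y=0.738140:
  k1 = f(1.820000, 0.738140) = -0.506080
  k2 = f(2.230000, 0.530647) = -0.371339
  y ← 0.738140 + (0.41/2)·(-0.506080 + (-0.371339)) = 0.558269
y(2.23) ≈ 0.5583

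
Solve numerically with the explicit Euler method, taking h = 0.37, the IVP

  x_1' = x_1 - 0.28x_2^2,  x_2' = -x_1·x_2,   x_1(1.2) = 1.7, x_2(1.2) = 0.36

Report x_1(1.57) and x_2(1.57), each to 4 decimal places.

Euler on (x_1,x_2): x_1_{n+1} = x_1_n + h·x_1', x_2_{n+1} = x_2_n + h·x_2'.
1.200000: (1.700000, 0.360000); f=(1.663712, -0.612000) → (2.315573, 0.133560)
(x_1(1.57), x_2(1.57)) ≈ (2.3156, 0.1336)

2.3156, 0.1336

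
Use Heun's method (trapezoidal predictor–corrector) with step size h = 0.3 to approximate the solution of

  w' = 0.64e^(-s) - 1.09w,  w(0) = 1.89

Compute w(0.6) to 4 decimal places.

1.1966

Heun: k1 = f(s_n, w_n); k2 = f(s_n + h, w_n + h·k1); w_{n+1} = w_n + (h/2)·(k1 + k2).
s=0.000000, w=1.890000:
  k1 = f(0.000000, 1.890000) = -1.420100
  k2 = f(0.300000, 1.463970) = -1.121604
  w ← 1.890000 + (0.3/2)·(-1.420100 + (-1.121604)) = 1.508744
s=0.300000, w=1.508744:
  k1 = f(0.300000, 1.508744) = -1.170408
  k2 = f(0.600000, 1.157622) = -0.910569
  w ← 1.508744 + (0.3/2)·(-1.170408 + (-0.910569)) = 1.196598
w(0.6) ≈ 1.1966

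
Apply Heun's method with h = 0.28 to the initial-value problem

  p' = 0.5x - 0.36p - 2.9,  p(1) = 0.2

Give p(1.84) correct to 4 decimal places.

Heun: k1 = f(x_n, p_n); k2 = f(x_n + h, p_n + h·k1); p_{n+1} = p_n + (h/2)·(k1 + k2).
x=1.000000, p=0.200000:
  k1 = f(1.000000, 0.200000) = -2.472000
  k2 = f(1.280000, -0.492160) = -2.082822
  p ← 0.200000 + (0.28/2)·(-2.472000 + (-2.082822)) = -0.437675
x=1.280000, p=-0.437675:
  k1 = f(1.280000, -0.437675) = -2.102437
  k2 = f(1.560000, -1.026357) = -1.750511
  p ← -0.437675 + (0.28/2)·(-2.102437 + (-1.750511)) = -0.977088
x=1.560000, p=-0.977088:
  k1 = f(1.560000, -0.977088) = -1.768248
  k2 = f(1.840000, -1.472197) = -1.450009
  p ← -0.977088 + (0.28/2)·(-1.768248 + (-1.450009)) = -1.427644
p(1.84) ≈ -1.4276

-1.4276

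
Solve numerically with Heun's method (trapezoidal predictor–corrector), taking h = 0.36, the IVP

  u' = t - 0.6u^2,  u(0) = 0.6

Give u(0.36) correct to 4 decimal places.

0.5965

Heun: k1 = f(t_n, u_n); k2 = f(t_n + h, u_n + h·k1); u_{n+1} = u_n + (h/2)·(k1 + k2).
t=0.000000, u=0.600000:
  k1 = f(0.000000, 0.600000) = -0.216000
  k2 = f(0.360000, 0.522240) = 0.196359
  u ← 0.600000 + (0.36/2)·(-0.216000 + 0.196359) = 0.596465
u(0.36) ≈ 0.5965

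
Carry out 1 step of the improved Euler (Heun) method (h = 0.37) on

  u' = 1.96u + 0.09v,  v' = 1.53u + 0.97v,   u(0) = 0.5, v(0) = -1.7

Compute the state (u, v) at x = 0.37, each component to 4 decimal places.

0.9115, -1.9992

Heun on (u,v): k1 = f(x_n, state_n); k2 = f(x_n + h, state_n + h·k1); state_{n+1} = state_n + (h/2)·(k1 + k2).
0.000000: (0.500000, -1.700000)
  k1 = (0.827000, -0.884000)
  predictor → (0.805990, -2.027080)
  k2 = (1.397303, -0.733103)
  → (0.911496, -1.999164)
(u(0.37), v(0.37)) ≈ (0.9115, -1.9992)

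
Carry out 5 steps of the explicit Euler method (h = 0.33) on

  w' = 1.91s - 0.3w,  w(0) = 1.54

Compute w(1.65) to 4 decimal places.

2.7985

Euler: w_{n+1} = w_n + h·f(s_n, w_n).
s=0.000000, w=1.540000: f=-0.462000 → w ← 1.540000 + 0.33·(-0.462000) = 1.387540
s=0.330000, w=1.387540: f=0.214038 → w ← 1.387540 + 0.33·0.214038 = 1.458173
s=0.660000, w=1.458173: f=0.823148 → w ← 1.458173 + 0.33·0.823148 = 1.729811
s=0.990000, w=1.729811: f=1.371957 → w ← 1.729811 + 0.33·1.371957 = 2.182557
s=1.320000, w=2.182557: f=1.866433 → w ← 2.182557 + 0.33·1.866433 = 2.798480
w(1.65) ≈ 2.7985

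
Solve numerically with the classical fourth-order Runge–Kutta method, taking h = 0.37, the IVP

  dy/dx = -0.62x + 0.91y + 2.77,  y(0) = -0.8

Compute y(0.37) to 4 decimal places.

0.0506

RK4: k1 = f(x_n, y_n); k2 = f(x_n + h/2, y_n + (h/2)·k1); k3 = f(x_n + h/2, y_n + (h/2)·k2); k4 = f(x_n + h, y_n + h·k3); y_{n+1} = y_n + (h/6)·(k1 + 2k2 + 2k3 + k4).
x=0.000000, y=-0.800000:
  k1 = f(0.000000, -0.800000) = 2.042000
  k2 = f(0.185000, -0.422230) = 2.271071
  k3 = f(0.185000, -0.379852) = 2.309635
  k4 = f(0.370000, 0.054565) = 2.590254
  y ← -0.800000 + (0.37/6)·(k1 + 2k2 + 2k3 + k4) = 0.050609
y(0.37) ≈ 0.0506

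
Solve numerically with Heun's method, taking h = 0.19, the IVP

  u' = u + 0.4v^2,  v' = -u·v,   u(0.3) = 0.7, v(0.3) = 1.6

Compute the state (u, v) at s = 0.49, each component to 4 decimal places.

1.0345, 1.3582

Heun on (u,v): k1 = f(s_n, state_n); k2 = f(s_n + h, state_n + h·k1); state_{n+1} = state_n + (h/2)·(k1 + k2).
0.300000: (0.700000, 1.600000)
  k1 = (1.724000, -1.120000)
  predictor → (1.027560, 1.387200)
  k2 = (1.797290, -1.425431)
  → (1.034523, 1.358184)
(u(0.49), v(0.49)) ≈ (1.0345, 1.3582)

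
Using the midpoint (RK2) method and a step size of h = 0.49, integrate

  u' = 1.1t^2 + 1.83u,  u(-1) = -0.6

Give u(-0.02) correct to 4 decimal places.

-1.8080

Midpoint: k1 = f(t_n, u_n); k2 = f(t_n + h/2, u_n + (h/2)·k1); u_{n+1} = u_n + h·k2.
t=-1.000000, u=-0.600000:
  k1 = f(-1.000000, -0.600000) = 0.002000
  k2 = f(-0.755000, -0.599510) = -0.470076
  u ← -0.600000 + 0.49·(-0.470076) = -0.830337
t=-0.510000, u=-0.830337:
  k1 = f(-0.510000, -0.830337) = -1.233407
  k2 = f(-0.265000, -1.132522) = -1.995267
  u ← -0.830337 + 0.49·(-1.995267) = -1.808018
u(-0.02) ≈ -1.8080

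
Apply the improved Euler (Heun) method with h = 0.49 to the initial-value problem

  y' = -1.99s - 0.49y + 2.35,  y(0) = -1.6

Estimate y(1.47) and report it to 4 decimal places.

Heun: k1 = f(s_n, y_n); k2 = f(s_n + h, y_n + h·k1); y_{n+1} = y_n + (h/2)·(k1 + k2).
s=0.000000, y=-1.600000:
  k1 = f(0.000000, -1.600000) = 3.134000
  k2 = f(0.490000, -0.064340) = 1.406427
  y ← -1.600000 + (0.49/2)·(3.134000 + 1.406427) = -0.487595
s=0.490000, y=-0.487595:
  k1 = f(0.490000, -0.487595) = 1.613822
  k2 = f(0.980000, 0.303177) = 0.251243
  y ← -0.487595 + (0.49/2)·(1.613822 + 0.251243) = -0.030655
s=0.980000, y=-0.030655:
  k1 = f(0.980000, -0.030655) = 0.414821
  k2 = f(1.470000, 0.172608) = -0.659878
  y ← -0.030655 + (0.49/2)·(0.414821 + (-0.659878)) = -0.090694
y(1.47) ≈ -0.0907

-0.0907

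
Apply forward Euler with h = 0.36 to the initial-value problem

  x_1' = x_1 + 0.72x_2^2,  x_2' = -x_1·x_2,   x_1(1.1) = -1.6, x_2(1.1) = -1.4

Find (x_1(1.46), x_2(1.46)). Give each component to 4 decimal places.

-1.6680, -2.2064

Euler on (x_1,x_2): x_1_{n+1} = x_1_n + h·x_1', x_2_{n+1} = x_2_n + h·x_2'.
1.100000: (-1.600000, -1.400000); f=(-0.188800, -2.240000) → (-1.667968, -2.206400)
(x_1(1.46), x_2(1.46)) ≈ (-1.6680, -2.2064)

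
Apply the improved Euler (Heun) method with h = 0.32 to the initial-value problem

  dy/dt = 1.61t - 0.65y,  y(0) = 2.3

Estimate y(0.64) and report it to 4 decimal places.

Heun: k1 = f(t_n, y_n); k2 = f(t_n + h, y_n + h·k1); y_{n+1} = y_n + (h/2)·(k1 + k2).
t=0.000000, y=2.300000:
  k1 = f(0.000000, 2.300000) = -1.495000
  k2 = f(0.320000, 1.821600) = -0.668840
  y ← 2.300000 + (0.32/2)·(-1.495000 + (-0.668840)) = 1.953786
t=0.320000, y=1.953786:
  k1 = f(0.320000, 1.953786) = -0.754761
  k2 = f(0.640000, 1.712262) = -0.082570
  y ← 1.953786 + (0.32/2)·(-0.754761 + (-0.082570)) = 1.819813
y(0.64) ≈ 1.8198

1.8198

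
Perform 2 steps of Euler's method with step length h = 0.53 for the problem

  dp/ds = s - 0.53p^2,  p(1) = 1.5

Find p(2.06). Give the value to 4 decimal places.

1.6599

Euler: p_{n+1} = p_n + h·f(s_n, p_n).
s=1.000000, p=1.500000: f=-0.192500 → p ← 1.500000 + 0.53·(-0.192500) = 1.397975
s=1.530000, p=1.397975: f=0.494203 → p ← 1.397975 + 0.53·0.494203 = 1.659903
p(2.06) ≈ 1.6599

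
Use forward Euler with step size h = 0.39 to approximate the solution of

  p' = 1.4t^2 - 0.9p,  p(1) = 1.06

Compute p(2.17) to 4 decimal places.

2.9343

Euler: p_{n+1} = p_n + h·f(t_n, p_n).
t=1.000000, p=1.060000: f=0.446000 → p ← 1.060000 + 0.39·0.446000 = 1.233940
t=1.390000, p=1.233940: f=1.594394 → p ← 1.233940 + 0.39·1.594394 = 1.855754
t=1.780000, p=1.855754: f=2.765582 → p ← 1.855754 + 0.39·2.765582 = 2.934331
p(2.17) ≈ 2.9343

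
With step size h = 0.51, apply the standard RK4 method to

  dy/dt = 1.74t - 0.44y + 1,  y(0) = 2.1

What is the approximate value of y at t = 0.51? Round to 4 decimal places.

2.3450

RK4: k1 = f(t_n, y_n); k2 = f(t_n + h/2, y_n + (h/2)·k1); k3 = f(t_n + h/2, y_n + (h/2)·k2); k4 = f(t_n + h, y_n + h·k3); y_{n+1} = y_n + (h/6)·(k1 + 2k2 + 2k3 + k4).
t=0.000000, y=2.100000:
  k1 = f(0.000000, 2.100000) = 0.076000
  k2 = f(0.255000, 2.119380) = 0.511173
  k3 = f(0.255000, 2.230349) = 0.462346
  k4 = f(0.510000, 2.335797) = 0.859649
  y ← 2.100000 + (0.51/6)·(k1 + 2k2 + 2k3 + k4) = 2.345028
y(0.51) ≈ 2.3450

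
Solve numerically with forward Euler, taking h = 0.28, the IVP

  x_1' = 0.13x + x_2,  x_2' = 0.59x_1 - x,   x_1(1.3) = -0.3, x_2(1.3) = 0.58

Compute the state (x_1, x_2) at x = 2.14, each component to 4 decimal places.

0.0001, -0.8094

Euler on (x_1,x_2): x_1_{n+1} = x_1_n + h·x_1', x_2_{n+1} = x_2_n + h·x_2'.
1.300000: (-0.300000, 0.580000); f=(0.749000, -1.477000) → (-0.090280, 0.166440)
1.580000: (-0.090280, 0.166440); f=(0.371840, -1.633265) → (0.013835, -0.290874)
1.860000: (0.013835, -0.290874); f=(-0.049074, -1.851837) → (0.000094, -0.809389)
(x_1(2.14), x_2(2.14)) ≈ (0.0001, -0.8094)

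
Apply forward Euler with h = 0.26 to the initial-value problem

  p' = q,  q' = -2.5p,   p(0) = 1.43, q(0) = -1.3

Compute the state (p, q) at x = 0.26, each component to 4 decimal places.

1.0920, -2.2295

Euler on (p,q): p_{n+1} = p_n + h·p', q_{n+1} = q_n + h·q'.
0.000000: (1.430000, -1.300000); f=(-1.300000, -3.575000) → (1.092000, -2.229500)
(p(0.26), q(0.26)) ≈ (1.0920, -2.2295)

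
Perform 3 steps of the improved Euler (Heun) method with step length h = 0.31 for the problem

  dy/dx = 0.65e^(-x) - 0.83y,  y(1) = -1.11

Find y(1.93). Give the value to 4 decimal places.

-0.4248

Heun: k1 = f(x_n, y_n); k2 = f(x_n + h, y_n + h·k1); y_{n+1} = y_n + (h/2)·(k1 + k2).
x=1.000000, y=-1.110000:
  k1 = f(1.000000, -1.110000) = 1.160422
  k2 = f(1.310000, -0.750269) = 0.798107
  y ← -1.110000 + (0.31/2)·(1.160422 + 0.798107) = -0.806428
x=1.310000, y=-0.806428:
  k1 = f(1.310000, -0.806428) = 0.844718
  k2 = f(1.620000, -0.544565) = 0.580623
  y ← -0.806428 + (0.31/2)·(0.844718 + 0.580623) = -0.585500
x=1.620000, y=-0.585500:
  k1 = f(1.620000, -0.585500) = 0.614599
  k2 = f(1.930000, -0.394974) = 0.422175
  y ← -0.585500 + (0.31/2)·(0.614599 + 0.422175) = -0.424800
y(1.93) ≈ -0.4248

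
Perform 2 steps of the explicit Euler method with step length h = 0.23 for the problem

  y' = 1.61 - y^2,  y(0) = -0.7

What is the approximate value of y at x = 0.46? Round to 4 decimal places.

-0.1171

Euler: y_{n+1} = y_n + h·f(x_n, y_n).
x=0.000000, y=-0.700000: f=1.120000 → y ← -0.700000 + 0.23·1.120000 = -0.442400
x=0.230000, y=-0.442400: f=1.414282 → y ← -0.442400 + 0.23·1.414282 = -0.117115
y(0.46) ≈ -0.1171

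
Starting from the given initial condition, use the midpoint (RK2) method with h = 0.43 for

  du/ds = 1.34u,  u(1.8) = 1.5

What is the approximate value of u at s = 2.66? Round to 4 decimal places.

4.5529

Midpoint: k1 = f(s_n, u_n); k2 = f(s_n + h/2, u_n + (h/2)·k1); u_{n+1} = u_n + h·k2.
s=1.800000, u=1.500000:
  k1 = f(1.800000, 1.500000) = 2.010000
  k2 = f(2.015000, 1.932150) = 2.589081
  u ← 1.500000 + 0.43·2.589081 = 2.613305
s=2.230000, u=2.613305:
  k1 = f(2.230000, 2.613305) = 3.501828
  k2 = f(2.445000, 3.366198) = 4.510705
  u ← 2.613305 + 0.43·4.510705 = 4.552908
u(2.66) ≈ 4.5529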